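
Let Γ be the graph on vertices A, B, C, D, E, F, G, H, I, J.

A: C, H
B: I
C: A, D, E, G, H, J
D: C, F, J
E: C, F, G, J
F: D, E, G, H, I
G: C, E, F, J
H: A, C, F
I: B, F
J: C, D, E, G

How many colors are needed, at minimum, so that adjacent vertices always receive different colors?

C, E, G, J are mutually adjacent (a clique of size 4), so at least 4 colors are needed.
One proper 4-coloring: A=3, B=1, C=1, D=2, E=2, F=1, G=3, H=2, I=2, J=4. No two adjacent vertices share a color.

4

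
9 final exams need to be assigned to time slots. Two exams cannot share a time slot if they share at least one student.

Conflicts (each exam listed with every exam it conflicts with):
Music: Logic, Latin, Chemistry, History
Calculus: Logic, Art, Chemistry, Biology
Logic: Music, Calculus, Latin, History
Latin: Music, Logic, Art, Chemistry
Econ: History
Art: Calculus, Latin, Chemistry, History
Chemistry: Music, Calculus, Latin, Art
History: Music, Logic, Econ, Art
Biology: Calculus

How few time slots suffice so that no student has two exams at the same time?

Calculus, Art, Chemistry all conflict with each other, so at least 3 time slots are needed.
Using 3 time slots: Music=2, Calculus=1, Logic=3, Latin=1, Econ=2, Art=2, Chemistry=3, History=1, Biology=2. Each listed conflict is separated.

3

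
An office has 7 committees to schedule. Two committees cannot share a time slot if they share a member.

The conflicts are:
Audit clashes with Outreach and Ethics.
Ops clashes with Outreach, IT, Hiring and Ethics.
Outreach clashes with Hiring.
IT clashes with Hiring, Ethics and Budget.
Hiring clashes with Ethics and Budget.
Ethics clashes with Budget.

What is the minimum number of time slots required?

4

Ops, IT, Hiring, Ethics all conflict with each other, so at least 4 time slots are needed.
4 time slots suffice: time slot 1 → {Audit, Hiring}; time slot 2 → {Outreach, Ethics}; time slot 3 → {Ops, Budget}; time slot 4 → {IT}. No two conflicting committees share a time slot.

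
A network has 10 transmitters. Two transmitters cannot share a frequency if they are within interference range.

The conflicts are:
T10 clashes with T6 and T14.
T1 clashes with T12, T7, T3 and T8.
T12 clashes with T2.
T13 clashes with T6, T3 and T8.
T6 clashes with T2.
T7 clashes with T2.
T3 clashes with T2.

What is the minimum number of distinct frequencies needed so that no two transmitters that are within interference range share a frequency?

2

T1 and T3 conflict, so at least 2 frequencies are needed.
2 frequencies suffice: T10=1, T1=1, T12=2, T13=1, T6=2, T7=2, T3=2, T14=2, T8=2, T2=1. Every pair that conflicts lands in different frequencies.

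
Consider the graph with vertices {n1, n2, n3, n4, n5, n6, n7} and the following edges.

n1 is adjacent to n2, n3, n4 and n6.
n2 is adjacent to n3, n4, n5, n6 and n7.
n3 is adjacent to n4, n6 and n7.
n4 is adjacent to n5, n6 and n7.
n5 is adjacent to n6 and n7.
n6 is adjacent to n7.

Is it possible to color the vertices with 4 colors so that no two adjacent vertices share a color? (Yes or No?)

n1, n2, n3, n4, n6 are pairwise adjacent (a clique of size 5), so at least 5 colors are needed.
So 4 colors are not enough.

No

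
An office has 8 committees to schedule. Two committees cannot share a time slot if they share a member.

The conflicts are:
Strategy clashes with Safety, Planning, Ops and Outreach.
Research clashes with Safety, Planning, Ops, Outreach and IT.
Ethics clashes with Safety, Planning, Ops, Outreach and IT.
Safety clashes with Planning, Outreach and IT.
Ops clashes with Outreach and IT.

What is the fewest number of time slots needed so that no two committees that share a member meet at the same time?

Strategy, Safety, Planning are mutually in conflict, so at least 3 time slots are needed.
3 time slots suffice: time slot 1 → {Safety, Ops}; time slot 2 → {Strategy, Research, Ethics}; time slot 3 → {Planning, Outreach, IT}. Each listed conflict is separated.

3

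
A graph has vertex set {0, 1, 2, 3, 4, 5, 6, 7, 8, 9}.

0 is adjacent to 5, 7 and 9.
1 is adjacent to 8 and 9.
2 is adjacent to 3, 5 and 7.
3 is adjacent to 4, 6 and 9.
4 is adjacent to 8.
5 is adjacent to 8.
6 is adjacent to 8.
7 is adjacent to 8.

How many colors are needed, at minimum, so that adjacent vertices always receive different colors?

3

The cycle 1-9-3-4-8-1 has odd length 5, so it cannot be 2-colored; at least 3 colors are needed.
One proper 3-coloring: 0=a, 1=c, 2=c, 3=a, 4=b, 5=b, 6=b, 7=b, 8=a, 9=b. Every edge joins two different colors.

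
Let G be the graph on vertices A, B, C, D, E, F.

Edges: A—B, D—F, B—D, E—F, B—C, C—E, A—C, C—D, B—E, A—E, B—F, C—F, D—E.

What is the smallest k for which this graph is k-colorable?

B, C, D, E, F form a clique, so at least 5 colors are needed.
5 colors suffice: A=yellow, B=blue, C=red, D=purple, E=green, F=yellow. No two adjacent vertices share a color.

5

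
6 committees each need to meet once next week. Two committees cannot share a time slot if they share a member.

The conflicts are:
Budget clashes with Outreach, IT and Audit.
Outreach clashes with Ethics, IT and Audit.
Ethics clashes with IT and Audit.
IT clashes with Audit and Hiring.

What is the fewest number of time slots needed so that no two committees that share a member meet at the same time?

Budget, Outreach, IT, Audit pairwise conflict, so at least 4 time slots are needed.
A valid assignment using 4 time slots: Budget=4, Outreach=2, Ethics=4, IT=1, Audit=3, Hiring=2. Each listed conflict is separated.

4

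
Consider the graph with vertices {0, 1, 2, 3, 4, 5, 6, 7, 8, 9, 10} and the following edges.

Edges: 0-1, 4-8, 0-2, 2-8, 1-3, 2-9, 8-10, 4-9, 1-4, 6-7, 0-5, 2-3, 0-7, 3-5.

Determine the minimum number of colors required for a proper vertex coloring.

The cycle 4-1-0-2-8-4 has odd length 5, so it cannot be 2-colored; at least 3 colors are needed.
A valid assignment using 3 colors: 0=b, 1=a, 2=a, 3=b, 4=c, 5=a, 6=b, 7=a, 8=b, 9=b, 10=a. No two adjacent vertices share a color.

3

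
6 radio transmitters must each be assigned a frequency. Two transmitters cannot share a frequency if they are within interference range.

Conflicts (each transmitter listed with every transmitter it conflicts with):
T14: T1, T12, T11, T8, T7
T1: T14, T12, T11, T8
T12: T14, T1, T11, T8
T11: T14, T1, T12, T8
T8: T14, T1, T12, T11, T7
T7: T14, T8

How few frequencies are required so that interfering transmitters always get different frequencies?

T14, T1, T12, T11, T8 pairwise conflict, so at least 5 frequencies are needed.
5 frequencies suffice: T14=1, T1=3, T12=5, T11=4, T8=2, T7=3. Each listed conflict is separated.

5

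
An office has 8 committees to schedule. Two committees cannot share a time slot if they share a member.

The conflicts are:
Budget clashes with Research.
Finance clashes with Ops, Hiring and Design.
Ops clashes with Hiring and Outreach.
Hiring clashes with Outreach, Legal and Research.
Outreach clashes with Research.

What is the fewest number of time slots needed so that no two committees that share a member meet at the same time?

3

Finance, Ops, Hiring pairwise conflict, so at least 3 time slots are needed.
3 time slots suffice: time slot 1 → {Budget, Hiring, Design}; time slot 2 → {Finance, Outreach, Legal}; time slot 3 → {Ops, Research}. Every pair that conflicts lands in different time slots.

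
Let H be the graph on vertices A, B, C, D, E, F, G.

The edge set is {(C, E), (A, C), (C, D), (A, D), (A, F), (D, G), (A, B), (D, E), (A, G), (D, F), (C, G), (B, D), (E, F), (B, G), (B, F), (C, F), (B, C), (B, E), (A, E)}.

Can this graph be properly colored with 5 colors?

A, B, C, D, E, F are mutually adjacent (a clique of size 6), so at least 6 colors are needed.
So 5 colors are not enough.

No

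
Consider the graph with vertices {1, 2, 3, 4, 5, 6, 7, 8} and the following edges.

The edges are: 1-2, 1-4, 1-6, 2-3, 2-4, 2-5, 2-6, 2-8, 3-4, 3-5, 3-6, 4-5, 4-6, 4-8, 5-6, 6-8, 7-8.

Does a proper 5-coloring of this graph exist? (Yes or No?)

The chromatic number is 5. 2, 3, 4, 5, 6 are mutually adjacent (a clique of size 5), so at least 5 colors are needed.
A valid assignment using 5 colors: 1=d, 2=a, 3=e, 4=c, 5=d, 6=b, 7=a, 8=d.
That is already a proper 5-coloring.

Yes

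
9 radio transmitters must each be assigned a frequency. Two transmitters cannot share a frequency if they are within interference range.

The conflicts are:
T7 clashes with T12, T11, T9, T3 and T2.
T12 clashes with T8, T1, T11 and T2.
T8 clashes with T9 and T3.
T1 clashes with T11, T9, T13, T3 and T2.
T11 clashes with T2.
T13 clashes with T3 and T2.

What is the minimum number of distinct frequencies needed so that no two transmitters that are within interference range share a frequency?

T12, T1, T11, T2 all conflict with each other, so at least 4 frequencies are needed.
4 frequencies suffice: T7=1, T12=3, T8=1, T1=1, T11=4, T9=2, T13=3, T3=2, T2=2. No two conflicting transmitters share a frequency.

4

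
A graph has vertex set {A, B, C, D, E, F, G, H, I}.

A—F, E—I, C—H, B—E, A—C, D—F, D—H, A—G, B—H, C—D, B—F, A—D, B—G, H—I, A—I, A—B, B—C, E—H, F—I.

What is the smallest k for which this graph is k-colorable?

E, H, I are mutually adjacent, so at least 3 colors are needed.
One proper 3-coloring: A=1, B=2, C=3, D=2, E=3, F=3, G=3, H=1, I=2. Every edge joins two different colors.

3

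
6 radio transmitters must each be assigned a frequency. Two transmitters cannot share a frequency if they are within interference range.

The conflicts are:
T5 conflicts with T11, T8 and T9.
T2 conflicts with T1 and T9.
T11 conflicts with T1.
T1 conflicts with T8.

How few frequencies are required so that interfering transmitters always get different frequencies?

3

The cycle T11-T5-T9-T2-T1-T11 has odd length 5, so it cannot be 2-colored; at least 3 frequencies are needed.
3 frequencies suffice: T5=1, T2=3, T11=2, T1=1, T8=2, T9=2. No two conflicting transmitters share a frequency.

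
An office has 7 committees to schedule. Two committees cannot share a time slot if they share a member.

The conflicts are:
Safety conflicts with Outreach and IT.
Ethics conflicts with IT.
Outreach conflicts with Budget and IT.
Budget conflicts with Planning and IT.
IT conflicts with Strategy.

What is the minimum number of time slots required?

3

Outreach, Budget, IT all conflict with each other, so at least 3 time slots are needed.
Using 3 time slots: Safety=3, Ethics=2, Outreach=2, Budget=3, Planning=1, IT=1, Strategy=2. Each listed conflict is separated.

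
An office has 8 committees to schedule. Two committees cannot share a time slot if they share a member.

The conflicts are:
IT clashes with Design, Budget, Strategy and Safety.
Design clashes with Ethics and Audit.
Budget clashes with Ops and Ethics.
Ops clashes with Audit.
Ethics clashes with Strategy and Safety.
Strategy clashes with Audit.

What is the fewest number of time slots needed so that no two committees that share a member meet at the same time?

The cycle Audit-Strategy-IT-Budget-Ops-Audit has odd length 5, so it cannot be 2-colored; at least 3 time slots are needed.
3 time slots suffice: time slot 1 → {IT, Ethics, Audit}; time slot 2 → {Design, Budget, Strategy, Safety}; time slot 3 → {Ops}. Each listed conflict is separated.

3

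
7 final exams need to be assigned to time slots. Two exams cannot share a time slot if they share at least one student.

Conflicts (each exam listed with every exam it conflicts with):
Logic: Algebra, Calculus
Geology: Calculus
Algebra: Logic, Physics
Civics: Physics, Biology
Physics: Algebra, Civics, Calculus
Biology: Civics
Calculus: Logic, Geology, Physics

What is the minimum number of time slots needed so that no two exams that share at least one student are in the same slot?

2

Civics and Physics conflict, so at least 2 time slots are needed.
2 time slots suffice: time slot 1 → {Logic, Geology, Physics, Biology}; time slot 2 → {Algebra, Civics, Calculus}. Each listed conflict is separated.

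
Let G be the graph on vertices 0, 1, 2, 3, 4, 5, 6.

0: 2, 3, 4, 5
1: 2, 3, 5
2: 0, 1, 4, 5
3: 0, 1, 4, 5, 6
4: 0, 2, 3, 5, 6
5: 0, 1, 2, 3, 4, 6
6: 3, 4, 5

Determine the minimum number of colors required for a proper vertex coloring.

4

0, 2, 4, 5 are mutually adjacent (a clique of size 4), so at least 4 colors are needed.
4 colors suffice: 0=d, 1=b, 2=c, 3=c, 4=b, 5=a, 6=d. Every edge joins two different colors.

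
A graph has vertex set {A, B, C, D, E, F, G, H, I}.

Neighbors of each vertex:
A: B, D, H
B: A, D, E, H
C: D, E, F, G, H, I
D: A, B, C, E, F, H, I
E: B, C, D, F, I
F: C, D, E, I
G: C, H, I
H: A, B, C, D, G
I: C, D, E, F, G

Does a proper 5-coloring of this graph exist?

The chromatic number is 5. C, D, E, F, I are pairwise adjacent (a clique of size 5), so at least 5 colors are needed.
5 colors suffice: color 1 → {D, G}; color 2 → {B, C}; color 3 → {E, H}; color 4 → {A, I}; color 5 → {F}.
That is already a proper 5-coloring.

Yes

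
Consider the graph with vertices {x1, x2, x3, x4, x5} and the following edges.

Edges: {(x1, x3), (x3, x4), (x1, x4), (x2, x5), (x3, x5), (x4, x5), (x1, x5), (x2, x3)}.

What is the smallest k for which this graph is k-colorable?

x1, x3, x4, x5 are mutually adjacent (a clique of size 4), so at least 4 colors are needed.
4 colors suffice: x1=green, x2=green, x3=blue, x4=yellow, x5=red. Each edge has distinct colors on its endpoints.

4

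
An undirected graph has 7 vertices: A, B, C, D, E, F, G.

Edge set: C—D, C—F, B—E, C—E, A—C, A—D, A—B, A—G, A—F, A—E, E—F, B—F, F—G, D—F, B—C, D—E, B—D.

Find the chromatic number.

A, B, C, D, E, F are pairwise adjacent (a clique of size 6), so at least 6 colors are needed.
A valid assignment using 6 colors: A=1, B=3, C=4, D=5, E=6, F=2, G=3. Each edge has distinct colors on its endpoints.

6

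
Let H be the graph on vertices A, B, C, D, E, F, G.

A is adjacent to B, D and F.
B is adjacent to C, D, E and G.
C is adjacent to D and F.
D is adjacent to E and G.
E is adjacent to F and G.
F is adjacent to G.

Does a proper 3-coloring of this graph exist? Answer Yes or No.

No

B, D, E, G are pairwise adjacent (a clique of size 4), so at least 4 colors are needed.
So 3 colors are not enough.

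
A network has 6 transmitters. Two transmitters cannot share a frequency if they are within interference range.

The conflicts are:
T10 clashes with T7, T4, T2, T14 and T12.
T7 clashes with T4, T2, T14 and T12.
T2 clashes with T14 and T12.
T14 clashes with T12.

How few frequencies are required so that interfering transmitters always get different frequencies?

T10, T7, T2, T14, T12 are mutually in conflict, so at least 5 frequencies are needed.
5 frequencies suffice: frequency 1 → {T10}; frequency 2 → {T7}; frequency 3 → {T4, T14}; frequency 4 → {T12}; frequency 5 → {T2}. Every pair that conflicts lands in different frequencies.

5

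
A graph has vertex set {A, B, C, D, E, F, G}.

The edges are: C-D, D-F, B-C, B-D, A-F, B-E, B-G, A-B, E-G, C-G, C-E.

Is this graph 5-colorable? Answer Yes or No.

The chromatic number is 4. B, C, E, G are mutually adjacent (a clique of size 4), so at least 4 colors are needed.
A valid assignment using 4 colors: A=blue, B=red, C=blue, D=green, E=yellow, F=red, G=green.
Since 5 ≥ 4, a proper 5-coloring certainly exists.

Yes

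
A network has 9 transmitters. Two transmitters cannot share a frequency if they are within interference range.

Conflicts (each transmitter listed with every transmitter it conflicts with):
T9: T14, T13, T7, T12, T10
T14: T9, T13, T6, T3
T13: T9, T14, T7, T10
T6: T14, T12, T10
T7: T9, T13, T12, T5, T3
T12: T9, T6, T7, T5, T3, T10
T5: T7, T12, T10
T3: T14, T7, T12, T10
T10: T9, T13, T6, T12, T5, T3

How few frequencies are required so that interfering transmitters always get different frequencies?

3

T6, T12, T10 all conflict with each other, so at least 3 frequencies are needed.
3 frequencies suffice: frequency 1 → {T14, T7, T10}; frequency 2 → {T13, T12}; frequency 3 → {T9, T6, T5, T3}. No two conflicting transmitters share a frequency.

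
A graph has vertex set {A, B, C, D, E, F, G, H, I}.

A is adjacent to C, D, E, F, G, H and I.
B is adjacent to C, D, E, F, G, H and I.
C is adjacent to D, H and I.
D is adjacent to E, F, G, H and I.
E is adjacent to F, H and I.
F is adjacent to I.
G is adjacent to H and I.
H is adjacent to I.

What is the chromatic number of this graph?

5

A, D, E, H, I are pairwise adjacent (a clique of size 5), so at least 5 colors are needed.
5 colors suffice: color red → {D}; color blue → {I}; color green → {F, H}; color yellow → {A, B}; color purple → {C, E, G}. Each edge has distinct colors on its endpoints.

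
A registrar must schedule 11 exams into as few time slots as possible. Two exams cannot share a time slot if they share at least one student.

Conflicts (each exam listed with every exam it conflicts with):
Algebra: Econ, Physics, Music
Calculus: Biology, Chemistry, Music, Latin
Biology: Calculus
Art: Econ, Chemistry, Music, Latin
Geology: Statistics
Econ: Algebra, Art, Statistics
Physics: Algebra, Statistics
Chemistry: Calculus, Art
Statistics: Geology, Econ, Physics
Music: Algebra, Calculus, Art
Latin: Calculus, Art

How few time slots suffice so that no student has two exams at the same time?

Calculus and Chemistry conflict, so at least 2 time slots are needed.
Using 2 time slots: Algebra=1, Calculus=1, Biology=2, Art=1, Geology=2, Econ=2, Physics=2, Chemistry=2, Statistics=1, Music=2, Latin=2. Every pair that conflicts lands in different time slots.

2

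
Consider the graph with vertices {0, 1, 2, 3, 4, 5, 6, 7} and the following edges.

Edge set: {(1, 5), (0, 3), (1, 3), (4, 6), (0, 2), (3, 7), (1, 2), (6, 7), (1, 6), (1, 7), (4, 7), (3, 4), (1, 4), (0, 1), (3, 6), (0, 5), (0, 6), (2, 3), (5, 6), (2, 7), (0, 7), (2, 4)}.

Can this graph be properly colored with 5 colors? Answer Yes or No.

The chromatic number is 5. 0, 1, 2, 3, 7 are mutually adjacent (a clique of size 5), so at least 5 colors are needed.
5 colors suffice: color red → {1}; color blue → {0, 4}; color green → {2, 6}; color yellow → {3, 5}; color purple → {7}.
That is already a proper 5-coloring.

Yes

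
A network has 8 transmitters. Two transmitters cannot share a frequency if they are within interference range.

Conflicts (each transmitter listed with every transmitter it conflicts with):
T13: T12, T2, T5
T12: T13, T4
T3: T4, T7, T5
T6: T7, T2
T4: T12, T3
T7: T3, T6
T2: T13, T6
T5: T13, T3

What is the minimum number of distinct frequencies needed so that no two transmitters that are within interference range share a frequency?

3

The cycle T13-T5-T3-T4-T12-T13 has odd length 5, so it cannot be 2-colored; at least 3 frequencies are needed.
Using 3 frequencies: T13=1, T12=3, T3=1, T6=1, T4=2, T7=2, T2=2, T5=2. Every pair that conflicts lands in different frequencies.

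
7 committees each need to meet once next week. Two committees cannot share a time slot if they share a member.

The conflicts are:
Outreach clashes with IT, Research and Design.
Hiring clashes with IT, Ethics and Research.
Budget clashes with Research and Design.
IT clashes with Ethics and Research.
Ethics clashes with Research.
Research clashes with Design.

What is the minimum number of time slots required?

4

Hiring, IT, Ethics, Research pairwise conflict, so at least 4 time slots are needed.
A valid assignment using 4 time slots: Outreach=3, Hiring=3, Budget=3, IT=2, Ethics=4, Research=1, Design=2. Each listed conflict is separated.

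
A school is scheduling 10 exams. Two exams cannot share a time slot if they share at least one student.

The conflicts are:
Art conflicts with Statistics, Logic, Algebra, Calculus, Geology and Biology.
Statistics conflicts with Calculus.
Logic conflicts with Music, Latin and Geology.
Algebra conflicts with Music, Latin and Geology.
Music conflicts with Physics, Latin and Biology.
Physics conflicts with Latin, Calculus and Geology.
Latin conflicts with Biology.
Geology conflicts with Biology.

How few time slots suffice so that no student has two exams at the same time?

3

Art, Logic, Geology are mutually in conflict, so at least 3 time slots are needed.
A valid assignment using 3 time slots: Art=1, Statistics=3, Logic=3, Algebra=3, Music=2, Physics=3, Latin=1, Calculus=2, Geology=2, Biology=3. Each listed conflict is separated.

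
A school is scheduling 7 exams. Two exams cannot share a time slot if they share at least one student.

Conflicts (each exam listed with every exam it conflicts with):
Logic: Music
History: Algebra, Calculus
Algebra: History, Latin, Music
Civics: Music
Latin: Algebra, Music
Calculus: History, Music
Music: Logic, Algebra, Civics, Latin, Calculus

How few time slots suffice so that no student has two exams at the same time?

3

Algebra, Latin, Music are mutually in conflict, so at least 3 time slots are needed.
3 time slots suffice: Logic=2, History=1, Algebra=2, Civics=2, Latin=3, Calculus=2, Music=1. Every pair that conflicts lands in different time slots.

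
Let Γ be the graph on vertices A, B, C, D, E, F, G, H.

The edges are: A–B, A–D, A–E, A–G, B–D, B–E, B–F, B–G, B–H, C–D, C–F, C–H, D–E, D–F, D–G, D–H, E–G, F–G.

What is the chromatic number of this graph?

A, B, D, E, G form a clique, so at least 5 colors are needed.
5 colors suffice: color 1 → {D}; color 2 → {B, C}; color 3 → {G, H}; color 4 → {A, F}; color 5 → {E}. No two adjacent vertices share a color.

5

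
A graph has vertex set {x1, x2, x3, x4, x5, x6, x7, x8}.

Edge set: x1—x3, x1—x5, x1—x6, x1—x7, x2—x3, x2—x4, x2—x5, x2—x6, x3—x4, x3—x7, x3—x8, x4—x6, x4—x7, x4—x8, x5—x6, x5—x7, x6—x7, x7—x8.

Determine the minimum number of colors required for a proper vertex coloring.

4

x3, x4, x7, x8 are pairwise adjacent (a clique of size 4), so at least 4 colors are needed.
A valid assignment using 4 colors: x1=3, x2=1, x3=2, x4=3, x5=4, x6=2, x7=1, x8=4. No two adjacent vertices share a color.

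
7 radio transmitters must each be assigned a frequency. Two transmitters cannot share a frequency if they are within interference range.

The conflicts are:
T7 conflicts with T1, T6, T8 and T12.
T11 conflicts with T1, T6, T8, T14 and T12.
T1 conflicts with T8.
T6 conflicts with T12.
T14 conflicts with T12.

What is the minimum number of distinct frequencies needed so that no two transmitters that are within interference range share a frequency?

T7, T6, T12 all conflict with each other, so at least 3 frequencies are needed.
3 frequencies suffice: frequency 1 → {T7, T11}; frequency 2 → {T1, T12}; frequency 3 → {T6, T8, T14}. Every pair that conflicts lands in different frequencies.

3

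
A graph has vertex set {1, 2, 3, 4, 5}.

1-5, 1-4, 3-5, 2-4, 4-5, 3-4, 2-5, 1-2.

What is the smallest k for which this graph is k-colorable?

1, 2, 4, 5 are mutually adjacent (a clique of size 4), so at least 4 colors are needed.
One proper 4-coloring: 1=c, 2=d, 3=c, 4=a, 5=b. No two adjacent vertices share a color.

4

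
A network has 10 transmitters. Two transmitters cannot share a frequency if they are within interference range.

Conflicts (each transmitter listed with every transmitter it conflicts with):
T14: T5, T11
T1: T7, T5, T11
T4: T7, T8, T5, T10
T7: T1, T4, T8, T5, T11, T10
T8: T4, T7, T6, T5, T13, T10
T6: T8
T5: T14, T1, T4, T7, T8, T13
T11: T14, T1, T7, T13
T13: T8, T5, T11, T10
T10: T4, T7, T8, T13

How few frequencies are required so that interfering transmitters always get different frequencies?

4

T4, T7, T8, T10 pairwise conflict, so at least 4 frequencies are needed.
4 frequencies suffice: frequency 1 → {T6, T5, T11, T10}; frequency 2 → {T14, T1, T8}; frequency 3 → {T7, T13}; frequency 4 → {T4}. Every pair that conflicts lands in different frequencies.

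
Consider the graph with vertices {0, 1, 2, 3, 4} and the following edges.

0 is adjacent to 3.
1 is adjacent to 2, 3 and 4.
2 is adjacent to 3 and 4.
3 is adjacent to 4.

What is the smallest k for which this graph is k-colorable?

1, 2, 3, 4 are mutually adjacent (a clique of size 4), so at least 4 colors are needed.
4 colors suffice: color a → {3}; color b → {0, 4}; color c → {2}; color d → {1}. No two adjacent vertices share a color.

4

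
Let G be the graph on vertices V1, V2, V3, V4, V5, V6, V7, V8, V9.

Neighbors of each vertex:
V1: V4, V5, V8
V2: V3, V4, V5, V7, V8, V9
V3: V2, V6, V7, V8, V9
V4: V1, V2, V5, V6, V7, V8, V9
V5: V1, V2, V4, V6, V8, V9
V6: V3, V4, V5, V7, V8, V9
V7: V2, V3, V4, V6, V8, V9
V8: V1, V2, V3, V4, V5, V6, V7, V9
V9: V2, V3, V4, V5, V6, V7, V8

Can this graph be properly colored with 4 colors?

V2, V3, V7, V8, V9 are pairwise adjacent (a clique of size 5), so at least 5 colors are needed.
So 4 colors are not enough.

No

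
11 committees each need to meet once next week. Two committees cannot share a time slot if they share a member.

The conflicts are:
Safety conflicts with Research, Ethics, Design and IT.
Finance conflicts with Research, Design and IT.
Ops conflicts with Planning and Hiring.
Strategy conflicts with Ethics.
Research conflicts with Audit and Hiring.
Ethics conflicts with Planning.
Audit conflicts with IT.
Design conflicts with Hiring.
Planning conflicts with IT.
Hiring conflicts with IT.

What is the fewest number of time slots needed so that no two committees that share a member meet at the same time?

2

Design and Hiring conflict, so at least 2 time slots are needed.
2 time slots suffice: time slot 1 → {Ops, Research, Ethics, Design, IT}; time slot 2 → {Safety, Finance, Strategy, Audit, Planning, Hiring}. Each listed conflict is separated.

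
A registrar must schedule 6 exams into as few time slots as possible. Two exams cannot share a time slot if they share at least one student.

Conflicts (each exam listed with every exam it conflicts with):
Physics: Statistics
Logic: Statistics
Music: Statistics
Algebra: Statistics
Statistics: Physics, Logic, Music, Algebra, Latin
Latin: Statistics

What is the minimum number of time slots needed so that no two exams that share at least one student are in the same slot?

Physics and Statistics conflict, so at least 2 time slots are needed.
2 time slots suffice: time slot 1 → {Statistics}; time slot 2 → {Physics, Logic, Music, Algebra, Latin}. No two conflicting exams share a time slot.

2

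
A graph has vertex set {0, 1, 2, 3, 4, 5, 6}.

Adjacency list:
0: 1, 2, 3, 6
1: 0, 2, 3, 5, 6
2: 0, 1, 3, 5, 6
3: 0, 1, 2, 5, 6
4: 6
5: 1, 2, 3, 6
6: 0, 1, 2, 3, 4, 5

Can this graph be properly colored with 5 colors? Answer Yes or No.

The chromatic number is 5. 1, 2, 3, 5, 6 form a clique, so at least 5 colors are needed.
5 colors suffice: color a → {6}; color b → {1, 4}; color c → {2}; color d → {3}; color e → {0, 5}.
That is already a proper 5-coloring.

Yes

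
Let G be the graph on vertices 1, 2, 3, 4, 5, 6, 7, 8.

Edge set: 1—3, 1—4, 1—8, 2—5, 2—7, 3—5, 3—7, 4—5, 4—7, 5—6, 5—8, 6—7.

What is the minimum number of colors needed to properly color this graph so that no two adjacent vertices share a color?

2

2 and 7 are adjacent, so at least 2 colors are needed.
2 colors suffice: color a → {1, 5, 7}; color b → {2, 3, 4, 6, 8}. Every edge joins two different colors.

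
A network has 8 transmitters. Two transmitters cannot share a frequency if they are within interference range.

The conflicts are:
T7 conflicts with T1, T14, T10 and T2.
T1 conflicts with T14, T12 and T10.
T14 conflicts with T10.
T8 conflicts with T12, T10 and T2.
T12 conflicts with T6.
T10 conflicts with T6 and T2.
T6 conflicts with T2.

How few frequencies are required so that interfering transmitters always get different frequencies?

4

T7, T1, T14, T10 all conflict with each other, so at least 4 frequencies are needed.
4 frequencies suffice: frequency 1 → {T12, T10}; frequency 2 → {T1, T2}; frequency 3 → {T7, T8, T6}; frequency 4 → {T14}. Every pair that conflicts lands in different frequencies.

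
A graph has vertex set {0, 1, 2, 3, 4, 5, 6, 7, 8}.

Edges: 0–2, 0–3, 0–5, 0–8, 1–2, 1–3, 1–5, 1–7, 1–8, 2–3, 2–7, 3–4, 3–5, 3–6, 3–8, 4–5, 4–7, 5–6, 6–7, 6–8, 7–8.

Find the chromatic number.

3, 4, 5 form a triangle, so at least 3 colors are needed.
3 colors suffice: color red → {3, 7}; color blue → {0, 1, 4, 6}; color green → {2, 5, 8}. Each edge has distinct colors on its endpoints.

3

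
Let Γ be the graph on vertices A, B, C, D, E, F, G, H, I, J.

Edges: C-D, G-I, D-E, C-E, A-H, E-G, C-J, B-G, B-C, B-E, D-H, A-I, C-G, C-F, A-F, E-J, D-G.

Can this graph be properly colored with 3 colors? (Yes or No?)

No

B, C, E, G are mutually adjacent (a clique of size 4), so at least 4 colors are needed.
So 3 colors are not enough.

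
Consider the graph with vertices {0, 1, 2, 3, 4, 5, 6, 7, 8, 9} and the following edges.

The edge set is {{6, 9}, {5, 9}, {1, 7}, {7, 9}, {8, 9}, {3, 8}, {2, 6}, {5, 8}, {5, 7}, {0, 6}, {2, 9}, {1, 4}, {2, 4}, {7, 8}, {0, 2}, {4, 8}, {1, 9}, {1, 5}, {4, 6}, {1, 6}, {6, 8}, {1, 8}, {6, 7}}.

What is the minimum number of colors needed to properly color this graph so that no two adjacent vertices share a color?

1, 6, 7, 8, 9 form a clique, so at least 5 colors are needed.
5 colors suffice: color red → {3, 5, 6}; color blue → {2, 8}; color green → {0, 1}; color yellow → {4, 9}; color purple → {7}. Each edge has distinct colors on its endpoints.

5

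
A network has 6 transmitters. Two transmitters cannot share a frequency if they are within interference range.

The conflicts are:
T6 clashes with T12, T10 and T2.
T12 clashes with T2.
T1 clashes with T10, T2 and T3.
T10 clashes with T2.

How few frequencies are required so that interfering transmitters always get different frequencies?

T6, T10, T2 are mutually in conflict, so at least 3 frequencies are needed.
3 frequencies suffice: frequency 1 → {T2, T3}; frequency 2 → {T6, T1}; frequency 3 → {T12, T10}. Each listed conflict is separated.

3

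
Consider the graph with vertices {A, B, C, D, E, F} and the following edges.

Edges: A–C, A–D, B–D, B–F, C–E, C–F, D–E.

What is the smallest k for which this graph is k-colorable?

3

The cycle D-E-C-F-B-D has odd length 5, so it cannot be 2-colored; at least 3 colors are needed.
A valid assignment using 3 colors: A=2, B=3, C=1, D=1, E=2, F=2. No two adjacent vertices share a color.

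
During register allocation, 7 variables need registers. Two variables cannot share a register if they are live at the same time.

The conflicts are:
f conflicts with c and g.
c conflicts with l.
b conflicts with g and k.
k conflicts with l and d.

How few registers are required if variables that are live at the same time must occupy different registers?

k and d conflict, so at least 2 registers are needed.
Using 2 registers: f=2, c=1, b=2, g=1, k=1, l=2, d=2. Every pair that conflicts lands in different registers.

2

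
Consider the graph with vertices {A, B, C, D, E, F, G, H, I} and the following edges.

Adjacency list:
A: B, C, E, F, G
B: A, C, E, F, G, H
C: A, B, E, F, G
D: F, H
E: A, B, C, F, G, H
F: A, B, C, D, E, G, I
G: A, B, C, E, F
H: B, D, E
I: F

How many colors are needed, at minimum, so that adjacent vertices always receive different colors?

6

A, B, C, E, F, G form a clique, so at least 6 colors are needed.
One proper 6-coloring: A=4, B=2, C=5, D=2, E=3, F=1, G=6, H=1, I=2. Each edge has distinct colors on its endpoints.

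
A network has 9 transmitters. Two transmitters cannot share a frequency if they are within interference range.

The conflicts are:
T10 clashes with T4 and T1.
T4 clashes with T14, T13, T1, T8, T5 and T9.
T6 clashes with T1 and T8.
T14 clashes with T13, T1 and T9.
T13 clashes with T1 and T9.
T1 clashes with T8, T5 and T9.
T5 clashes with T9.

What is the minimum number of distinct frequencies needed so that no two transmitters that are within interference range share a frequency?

T4, T14, T13, T1, T9 are mutually in conflict, so at least 5 frequencies are needed.
5 frequencies suffice: T10=3, T4=2, T6=2, T14=4, T13=5, T1=1, T8=3, T5=4, T9=3. Each listed conflict is separated.

5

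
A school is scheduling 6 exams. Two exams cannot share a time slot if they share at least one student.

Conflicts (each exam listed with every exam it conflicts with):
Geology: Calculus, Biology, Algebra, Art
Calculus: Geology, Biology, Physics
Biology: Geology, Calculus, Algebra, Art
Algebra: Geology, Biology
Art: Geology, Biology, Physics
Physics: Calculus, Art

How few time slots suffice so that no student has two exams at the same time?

Geology, Biology, Algebra pairwise conflict, so at least 3 time slots are needed.
3 time slots suffice: time slot 1 → {Geology, Physics}; time slot 2 → {Biology}; time slot 3 → {Calculus, Algebra, Art}. No two conflicting exams share a time slot.

3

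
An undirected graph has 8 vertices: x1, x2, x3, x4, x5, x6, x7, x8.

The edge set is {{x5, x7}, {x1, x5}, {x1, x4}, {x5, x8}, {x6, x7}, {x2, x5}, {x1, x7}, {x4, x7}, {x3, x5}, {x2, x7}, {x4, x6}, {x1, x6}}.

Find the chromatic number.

x1, x4, x6, x7 are mutually adjacent (a clique of size 4), so at least 4 colors are needed.
4 colors suffice: color 1 → {x3, x7, x8}; color 2 → {x5, x6}; color 3 → {x1, x2}; color 4 → {x4}. Each edge has distinct colors on its endpoints.

4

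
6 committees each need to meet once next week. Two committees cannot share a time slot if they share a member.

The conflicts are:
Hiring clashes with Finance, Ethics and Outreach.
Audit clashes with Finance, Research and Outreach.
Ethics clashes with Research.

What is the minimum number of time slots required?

3

The cycle Research-Audit-Finance-Hiring-Ethics-Research has odd length 5, so it cannot be 2-colored; at least 3 time slots are needed.
3 time slots suffice: time slot 1 → {Hiring, Audit}; time slot 2 → {Finance, Ethics, Outreach}; time slot 3 → {Research}. Each listed conflict is separated.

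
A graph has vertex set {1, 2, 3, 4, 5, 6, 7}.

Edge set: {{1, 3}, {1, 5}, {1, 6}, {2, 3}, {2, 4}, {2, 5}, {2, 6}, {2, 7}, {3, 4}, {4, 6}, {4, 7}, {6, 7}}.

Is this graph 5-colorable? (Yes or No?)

The chromatic number is 4. 2, 4, 6, 7 form a clique, so at least 4 colors are needed.
4 colors suffice: color red → {1, 2}; color blue → {4, 5}; color green → {3, 6}; color yellow → {7}.
Since 5 ≥ 4, a proper 5-coloring certainly exists.

Yes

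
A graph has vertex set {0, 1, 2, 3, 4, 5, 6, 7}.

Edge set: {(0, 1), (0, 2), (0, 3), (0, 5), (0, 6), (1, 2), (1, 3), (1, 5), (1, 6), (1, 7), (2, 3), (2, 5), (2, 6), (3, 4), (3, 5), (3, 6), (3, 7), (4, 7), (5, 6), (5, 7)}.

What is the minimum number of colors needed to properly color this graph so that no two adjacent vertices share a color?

0, 1, 2, 3, 5, 6 are mutually adjacent (a clique of size 6), so at least 6 colors are needed.
6 colors suffice: color a → {3}; color b → {1, 4}; color c → {5}; color d → {2, 7}; color e → {0}; color f → {6}. Every edge joins two different colors.

6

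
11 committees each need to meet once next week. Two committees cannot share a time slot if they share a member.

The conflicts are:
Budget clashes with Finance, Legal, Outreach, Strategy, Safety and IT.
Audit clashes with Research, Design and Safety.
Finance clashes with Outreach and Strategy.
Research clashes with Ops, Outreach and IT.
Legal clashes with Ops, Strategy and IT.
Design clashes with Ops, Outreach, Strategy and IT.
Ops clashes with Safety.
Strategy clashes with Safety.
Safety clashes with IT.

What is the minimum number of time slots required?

3

Budget, Finance, Strategy all conflict with each other, so at least 3 time slots are needed.
Using 3 time slots: Budget=1, Audit=2, Finance=3, Research=1, Legal=3, Design=1, Ops=2, Outreach=2, Strategy=2, Safety=3, IT=2. No two conflicting committees share a time slot.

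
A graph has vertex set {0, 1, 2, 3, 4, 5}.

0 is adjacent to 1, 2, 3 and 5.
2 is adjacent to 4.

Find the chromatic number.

2

0 and 2 are adjacent, so at least 2 colors are needed.
A valid assignment using 2 colors: 0=a, 1=b, 2=b, 3=b, 4=a, 5=b. No two adjacent vertices share a color.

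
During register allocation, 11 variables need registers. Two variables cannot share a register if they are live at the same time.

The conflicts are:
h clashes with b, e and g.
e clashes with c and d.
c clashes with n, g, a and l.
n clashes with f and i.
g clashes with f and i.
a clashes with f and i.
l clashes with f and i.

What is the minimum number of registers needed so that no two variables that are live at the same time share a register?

2

n and i conflict, so at least 2 registers are needed.
Using 2 registers: h=1, b=2, e=2, c=1, n=2, g=2, a=2, l=2, d=1, f=1, i=1. Each listed conflict is separated.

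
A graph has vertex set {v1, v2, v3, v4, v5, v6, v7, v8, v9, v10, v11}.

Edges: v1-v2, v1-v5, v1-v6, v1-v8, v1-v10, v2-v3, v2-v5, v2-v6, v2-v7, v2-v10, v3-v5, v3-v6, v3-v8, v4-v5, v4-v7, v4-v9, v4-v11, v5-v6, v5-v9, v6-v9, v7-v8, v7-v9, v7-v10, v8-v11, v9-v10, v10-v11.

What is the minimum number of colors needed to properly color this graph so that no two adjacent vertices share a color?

4

v2, v3, v5, v6 are pairwise adjacent (a clique of size 4), so at least 4 colors are needed.
4 colors suffice: color 1 → {v5, v7, v11}; color 2 → {v2, v8, v9}; color 3 → {v1, v3, v4}; color 4 → {v6, v10}. No two adjacent vertices share a color.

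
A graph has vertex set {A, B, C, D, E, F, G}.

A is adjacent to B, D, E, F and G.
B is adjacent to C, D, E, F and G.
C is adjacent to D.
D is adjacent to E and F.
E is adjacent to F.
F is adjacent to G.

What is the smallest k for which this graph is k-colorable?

5

A, B, D, E, F form a clique, so at least 5 colors are needed.
5 colors suffice: color 1 → {B}; color 2 → {D, G}; color 3 → {C, F}; color 4 → {A}; color 5 → {E}. Every edge joins two different colors.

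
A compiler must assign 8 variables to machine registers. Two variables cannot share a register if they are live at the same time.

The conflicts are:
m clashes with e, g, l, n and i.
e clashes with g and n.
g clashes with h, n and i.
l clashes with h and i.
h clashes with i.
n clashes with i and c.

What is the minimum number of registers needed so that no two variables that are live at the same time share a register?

m, g, n, i all conflict with each other, so at least 4 registers are needed.
4 registers suffice: m=4, e=2, g=1, l=1, h=3, n=3, i=2, c=1. No two conflicting variables share a register.

4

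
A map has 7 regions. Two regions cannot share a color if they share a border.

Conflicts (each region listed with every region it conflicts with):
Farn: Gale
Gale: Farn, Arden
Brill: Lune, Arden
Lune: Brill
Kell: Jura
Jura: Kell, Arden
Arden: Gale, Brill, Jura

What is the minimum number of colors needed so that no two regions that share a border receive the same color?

2

Brill and Lune conflict, so at least 2 colors are needed.
2 colors suffice: color 1 → {Farn, Lune, Kell, Arden}; color 2 → {Gale, Brill, Jura}. Each listed conflict is separated.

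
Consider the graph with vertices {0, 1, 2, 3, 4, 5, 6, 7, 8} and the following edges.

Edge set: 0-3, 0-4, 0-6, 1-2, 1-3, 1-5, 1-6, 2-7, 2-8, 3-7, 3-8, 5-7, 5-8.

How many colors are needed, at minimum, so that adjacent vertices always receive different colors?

1 and 6 are adjacent, so at least 2 colors are needed.
2 colors suffice: color a → {2, 3, 4, 5, 6}; color b → {0, 1, 7, 8}. No two adjacent vertices share a color.

2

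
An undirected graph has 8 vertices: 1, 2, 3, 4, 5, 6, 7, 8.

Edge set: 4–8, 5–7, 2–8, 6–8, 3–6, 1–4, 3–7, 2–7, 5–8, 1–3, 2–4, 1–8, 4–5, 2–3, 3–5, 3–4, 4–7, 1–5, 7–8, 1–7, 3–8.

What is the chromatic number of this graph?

6

1, 3, 4, 5, 7, 8 form a clique, so at least 6 colors are needed.
One proper 6-coloring: 1=e, 2=e, 3=b, 4=d, 5=f, 6=c, 7=c, 8=a. Every edge joins two different colors.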